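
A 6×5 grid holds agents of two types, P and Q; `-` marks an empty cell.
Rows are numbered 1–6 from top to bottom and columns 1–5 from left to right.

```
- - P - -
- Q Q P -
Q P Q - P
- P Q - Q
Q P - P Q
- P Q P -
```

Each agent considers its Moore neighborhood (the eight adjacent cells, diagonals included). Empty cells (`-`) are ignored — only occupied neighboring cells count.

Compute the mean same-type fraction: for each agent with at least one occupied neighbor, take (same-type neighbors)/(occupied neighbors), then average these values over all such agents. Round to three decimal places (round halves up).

Row 1: (1,3)P 1/3
Row 2: (2,2)Q 3/5 · (2,3)Q 2/5 · (2,4)P 2/4
Row 3: (3,1)Q 1/3 · (3,2)P 1/6 · (3,3)Q 3/6 · (3,5)P 1/2
Row 4: (4,2)P 2/6 · (4,3)Q 1/5 · (4,5)Q 1/3
Row 5: (5,1)Q 0/3 · (5,2)P 2/5 · (5,4)P 1/5 · (5,5)Q 1/3
Row 6: (6,2)P 1/3 · (6,3)Q 0/4 · (6,4)P 1/3
Sum over 18 agents: 1/3 + 3/5 + 2/5 + 2/4 + 1/3 + 1/6 + 3/6 + 1/2 + 2/6 + 1/5 + 1/3 + 0/3 + 2/5 + 1/5 + 1/3 + 1/3 + 0/4 + 1/3 = 29/5; mean = 29/5 ÷ 18 = 29/90 = 0.322222… → 0.322.

0.322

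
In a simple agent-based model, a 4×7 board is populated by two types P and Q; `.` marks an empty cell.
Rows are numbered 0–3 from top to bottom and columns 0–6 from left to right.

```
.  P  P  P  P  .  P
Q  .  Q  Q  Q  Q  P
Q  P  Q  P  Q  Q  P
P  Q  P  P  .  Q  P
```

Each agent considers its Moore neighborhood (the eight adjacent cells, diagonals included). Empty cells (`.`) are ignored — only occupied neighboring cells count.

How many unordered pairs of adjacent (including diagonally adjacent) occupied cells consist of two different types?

Scan each occupied cell's neighbors to the right and below (and the two forward diagonals) so each pair is counted once.
From row 0: 11 unlike of 15 pairs (running 11/15).
From row 1: 8 unlike of 20 pairs (running 19/35).
From row 2: 12 unlike of 22 pairs (running 31/57).
From row 3: 3 unlike of 4 pairs (running 34/61).
Total adjacent occupied pairs: 61; unlike-type pairs: 34.

34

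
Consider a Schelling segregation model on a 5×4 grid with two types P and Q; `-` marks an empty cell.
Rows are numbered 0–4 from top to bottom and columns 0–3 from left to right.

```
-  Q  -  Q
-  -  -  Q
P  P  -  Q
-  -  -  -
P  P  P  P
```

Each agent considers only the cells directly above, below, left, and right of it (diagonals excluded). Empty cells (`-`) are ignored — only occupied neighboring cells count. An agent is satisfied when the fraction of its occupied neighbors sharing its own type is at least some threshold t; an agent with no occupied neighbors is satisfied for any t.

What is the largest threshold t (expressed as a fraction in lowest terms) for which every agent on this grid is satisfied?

Row 0: (0,1)Q — no occupied neighbors · (0,3)Q 1/1
Row 1: (1,3)Q 2/2
Row 2: (2,0)P 1/1 · (2,1)P 1/1 · (2,3)Q 1/1
Row 4: (4,0)P 1/1 · (4,1)P 2/2 · (4,2)P 2/2 · (4,3)P 1/1
The smallest same-type fraction is 1/1 at (0,3), which reduces to 1/1. Any threshold above that leaves this agent unsatisfied.

1/1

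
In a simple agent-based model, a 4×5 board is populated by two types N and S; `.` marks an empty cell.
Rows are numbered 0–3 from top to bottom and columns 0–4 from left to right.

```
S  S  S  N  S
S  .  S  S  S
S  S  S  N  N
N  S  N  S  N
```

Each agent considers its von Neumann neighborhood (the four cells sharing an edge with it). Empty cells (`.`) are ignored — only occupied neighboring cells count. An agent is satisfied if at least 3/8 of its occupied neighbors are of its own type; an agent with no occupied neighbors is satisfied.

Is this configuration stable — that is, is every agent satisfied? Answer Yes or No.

No

Row 0: (0,0)S 2/2 ok · (0,1)S 2/2 ok · (0,2)S 2/3 ok · (0,3)N 0/3 unhappy · (0,4)S 1/2 ok
Row 1: (1,0)S 2/2 ok · (1,2)S 3/3 ok · (1,3)S 2/4 ok · (1,4)S 2/3 ok
Row 2: (2,0)S 2/3 ok · (2,1)S 3/3 ok · (2,2)S 2/4 ok · (2,3)N 1/4 unhappy · (2,4)N 2/3 ok
Row 3: (3,0)N 0/2 unhappy · (3,1)S 1/3 unhappy · (3,2)N 0/3 unhappy · (3,3)S 0/3 unhappy · (3,4)N 1/2 ok
For instance (0,3) has only 0/3 same-type neighbors, below 3/8.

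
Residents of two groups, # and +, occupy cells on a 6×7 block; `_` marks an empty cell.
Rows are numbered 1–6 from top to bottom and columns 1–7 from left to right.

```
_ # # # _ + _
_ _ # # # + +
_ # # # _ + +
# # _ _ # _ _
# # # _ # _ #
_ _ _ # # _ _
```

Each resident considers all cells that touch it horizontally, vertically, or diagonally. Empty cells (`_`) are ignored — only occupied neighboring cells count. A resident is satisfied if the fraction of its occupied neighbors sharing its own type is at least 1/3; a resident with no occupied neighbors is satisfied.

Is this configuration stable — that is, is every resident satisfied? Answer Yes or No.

Row 1: (1,2)# 2/2 ok · (1,3)# 4/4 ok · (1,4)# 4/4 ok · (1,6)+ 2/3 ok
Row 2: (2,3)# 7/7 ok · (2,4)# 6/6 ok · (2,5)# 3/6 ok · (2,6)+ 4/5 ok · (2,7)+ 4/4 ok
Row 3: (3,2)# 4/4 ok · (3,3)# 5/5 ok · (3,4)# 5/5 ok · (3,6)+ 3/5 ok · (3,7)+ 3/3 ok
Row 4: (4,1)# 4/4 ok · (4,2)# 6/6 ok · (4,5)# 2/3 ok
Row 5: (5,1)# 3/3 ok · (5,2)# 4/4 ok · (5,3)# 3/3 ok · (5,5)# 3/3 ok · (5,7)# 0/0 ok
Row 6: (6,4)# 3/3 ok · (6,5)# 2/2 ok
All meet the threshold, so the configuration is stable.

Yes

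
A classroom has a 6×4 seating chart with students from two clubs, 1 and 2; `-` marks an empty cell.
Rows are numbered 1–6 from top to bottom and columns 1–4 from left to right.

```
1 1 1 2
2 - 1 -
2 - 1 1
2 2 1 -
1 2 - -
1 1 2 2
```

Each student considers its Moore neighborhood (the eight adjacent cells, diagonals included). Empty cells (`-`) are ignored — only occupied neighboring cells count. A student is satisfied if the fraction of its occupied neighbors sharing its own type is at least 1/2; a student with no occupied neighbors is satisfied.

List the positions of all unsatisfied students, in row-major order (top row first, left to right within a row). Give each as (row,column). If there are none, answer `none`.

Row 1: (1,1)1 1/2 ok · (1,2)1 3/4 ok · (1,3)1 2/3 ok · (1,4)2 0/2 unhappy
Row 2: (2,1)2 1/3 unhappy · (2,3)1 4/5 ok
Row 3: (3,1)2 3/3 ok · (3,3)1 3/4 ok · (3,4)1 3/3 ok
Row 4: (4,1)2 3/4 ok · (4,2)2 3/6 ok · (4,3)1 2/4 ok
Row 5: (5,1)1 2/5 unhappy · (5,2)2 3/7 unhappy
Row 6: (6,1)1 2/3 ok · (6,2)1 2/4 ok · (6,3)2 2/3 ok · (6,4)2 1/1 ok

(1,4), (2,1), (5,1), (5,2)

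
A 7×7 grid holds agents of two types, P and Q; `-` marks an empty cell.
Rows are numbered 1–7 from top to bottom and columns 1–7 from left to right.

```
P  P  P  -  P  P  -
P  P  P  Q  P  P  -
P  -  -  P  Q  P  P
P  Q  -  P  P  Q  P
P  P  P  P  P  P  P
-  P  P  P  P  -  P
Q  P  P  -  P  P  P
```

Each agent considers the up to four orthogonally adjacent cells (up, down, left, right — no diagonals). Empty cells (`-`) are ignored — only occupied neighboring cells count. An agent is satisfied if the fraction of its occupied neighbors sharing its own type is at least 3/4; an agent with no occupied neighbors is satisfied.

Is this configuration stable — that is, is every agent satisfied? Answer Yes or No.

Row 1: (1,1)P 2/2 ok · (1,2)P 3/3 ok · (1,3)P 2/2 ok · (1,5)P 2/2 ok · (1,6)P 2/2 ok
Row 2: (2,1)P 3/3 ok · (2,2)P 3/3 ok · (2,3)P 2/3 unhappy · (2,4)Q 0/3 unhappy · (2,5)P 2/4 unhappy · (2,6)P 3/3 ok
Row 3: (3,1)P 2/2 ok · (3,4)P 1/3 unhappy · (3,5)Q 0/4 unhappy · (3,6)P 2/4 unhappy · (3,7)P 2/2 ok
Row 4: (4,1)P 2/3 unhappy · (4,2)Q 0/2 unhappy · (4,4)P 3/3 ok · (4,5)P 2/4 unhappy · (4,6)Q 0/4 unhappy · (4,7)P 2/3 unhappy
Row 5: (5,1)P 2/2 ok · (5,2)P 3/4 ok · (5,3)P 3/3 ok · (5,4)P 4/4 ok · (5,5)P 4/4 ok · (5,6)P 2/3 unhappy · (5,7)P 3/3 ok
Row 6: (6,2)P 3/3 ok · (6,3)P 4/4 ok · (6,4)P 3/3 ok · (6,5)P 3/3 ok · (6,7)P 2/2 ok
Row 7: (7,1)Q 0/1 unhappy · (7,2)P 2/3 unhappy · (7,3)P 2/2 ok · (7,5)P 2/2 ok · (7,6)P 2/2 ok · (7,7)P 2/2 ok
For instance (2,3) has only 2/3 same-type neighbors, below 3/4.

No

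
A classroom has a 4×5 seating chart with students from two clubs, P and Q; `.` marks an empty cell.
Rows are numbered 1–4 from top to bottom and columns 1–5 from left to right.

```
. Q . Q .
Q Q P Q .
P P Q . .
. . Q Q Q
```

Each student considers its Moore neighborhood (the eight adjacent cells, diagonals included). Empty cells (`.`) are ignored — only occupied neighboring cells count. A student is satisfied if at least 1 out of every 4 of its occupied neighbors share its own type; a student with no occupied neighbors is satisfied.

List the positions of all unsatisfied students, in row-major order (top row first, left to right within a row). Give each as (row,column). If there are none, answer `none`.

(2,3)

(1,2)Q 2/3 ✓
(1,4)Q 1/2 ✓
(2,1)Q 2/4 ✓
(2,2)Q 3/6 ✓
(2,3)P 1/6 ✗
(2,4)Q 2/3 ✓
(3,1)P 1/3 ✓
(3,2)P 2/6 ✓
(3,3)Q 4/6 ✓
(4,3)Q 2/3 ✓
(4,4)Q 3/3 ✓
(4,5)Q 1/1 ✓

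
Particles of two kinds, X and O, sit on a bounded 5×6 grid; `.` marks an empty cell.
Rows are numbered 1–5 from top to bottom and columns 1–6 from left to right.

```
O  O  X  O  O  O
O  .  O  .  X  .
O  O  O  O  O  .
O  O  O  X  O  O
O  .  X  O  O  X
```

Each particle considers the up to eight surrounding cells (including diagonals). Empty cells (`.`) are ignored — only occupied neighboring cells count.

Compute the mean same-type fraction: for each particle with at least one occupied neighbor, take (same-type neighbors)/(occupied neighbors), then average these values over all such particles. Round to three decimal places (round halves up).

0.640

(1,1)O 2/2
(1,2)O 3/4
(1,3)X 0/3
(1,4)O 2/4
(1,5)O 2/3
(1,6)O 1/2
(2,1)O 4/4
(2,3)O 5/6
(2,5)X 0/5
(3,1)O 4/4
(3,2)O 7/7
(3,3)O 5/6
(3,4)O 5/7
(3,5)O 3/5
(4,1)O 4/4
(4,2)O 6/7
(4,3)O 5/7
(4,4)X 1/8
(4,5)O 5/7
(4,6)O 3/4
(5,1)O 2/2
(5,3)X 1/4
(5,4)O 3/5
(5,5)O 3/5
(5,6)X 0/3
Sum over 25 particles: 2/2 + 3/4 + 0/3 + 2/4 + 2/3 + 1/2 + 4/4 + 5/6 + 0/5 + 4/4 + 7/7 + 5/6 + 5/7 + 3/5 + 4/4 + 6/7 + 5/7 + 1/8 + 5/7 + 3/4 + 2/2 + 1/4 + 3/5 + 3/5 + 0/3 = 1921/120; mean = 1921/120 ÷ 25 = 1921/3000 = 0.640333… → 0.640.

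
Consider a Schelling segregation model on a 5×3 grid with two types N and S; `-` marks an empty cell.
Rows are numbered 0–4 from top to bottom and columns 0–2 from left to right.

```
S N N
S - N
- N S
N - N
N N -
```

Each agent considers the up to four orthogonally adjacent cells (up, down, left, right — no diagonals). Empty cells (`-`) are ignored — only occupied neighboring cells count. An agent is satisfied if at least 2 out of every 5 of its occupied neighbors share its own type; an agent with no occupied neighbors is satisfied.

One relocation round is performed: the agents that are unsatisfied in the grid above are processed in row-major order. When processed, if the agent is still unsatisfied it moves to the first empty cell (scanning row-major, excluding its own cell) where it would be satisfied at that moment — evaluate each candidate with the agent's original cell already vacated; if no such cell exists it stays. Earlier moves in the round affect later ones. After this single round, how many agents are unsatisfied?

0

Initially unsatisfied (in order): (2,1), (2,2), (3,2).
  (2,1) → (1,1).
  (2,2) → (2,0).
  (3,2): now satisfied by earlier moves; stays.
Resulting grid:
S N N
S N N
S - -
N - N
N N -
All satisfied now.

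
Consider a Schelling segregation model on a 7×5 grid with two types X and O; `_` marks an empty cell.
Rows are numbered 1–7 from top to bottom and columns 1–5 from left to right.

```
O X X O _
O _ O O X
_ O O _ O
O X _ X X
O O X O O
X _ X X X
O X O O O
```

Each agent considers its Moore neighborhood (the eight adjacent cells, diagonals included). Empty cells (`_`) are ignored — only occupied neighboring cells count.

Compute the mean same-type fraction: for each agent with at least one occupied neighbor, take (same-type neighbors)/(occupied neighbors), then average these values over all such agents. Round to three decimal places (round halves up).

0.387

Row 1: (1,1)O 1/2 · (1,2)X 1/4 · (1,3)X 1/4 · (1,4)O 2/4
Row 2: (2,1)O 2/3 · (2,3)O 4/6 · (2,4)O 4/6 · (2,5)X 0/3
Row 3: (3,2)O 4/5 · (3,3)O 3/5 · (3,5)O 1/4
Row 4: (4,1)O 3/4 · (4,2)X 1/6 · (4,4)X 2/6 · (4,5)X 1/4
Row 5: (5,1)O 2/4 · (5,2)O 2/6 · (5,3)X 4/6 · (5,4)O 1/7 · (5,5)O 1/5
Row 6: (6,1)X 1/4 · (6,3)X 3/7 · (6,4)X 3/8 · (6,5)X 1/5
Row 7: (7,1)O 0/2 · (7,2)X 2/4 · (7,3)O 1/4 · (7,4)O 2/5 · (7,5)O 1/3
Sum over 29 agents: 1/2 + 1/4 + 1/4 + 2/4 + 2/3 + 4/6 + 4/6 + 0/3 + 4/5 + 3/5 + 1/4 + 3/4 + 1/6 + 2/6 + 1/4 + 2/4 + 2/6 + 4/6 + 1/7 + 1/5 + 1/4 + 3/7 + 3/8 + 1/5 + 0/2 + 2/4 + 1/4 + 2/5 + 1/3 = 9433/840; mean = 9433/840 ÷ 29 = 9433/24360 = 0.387233… → 0.387.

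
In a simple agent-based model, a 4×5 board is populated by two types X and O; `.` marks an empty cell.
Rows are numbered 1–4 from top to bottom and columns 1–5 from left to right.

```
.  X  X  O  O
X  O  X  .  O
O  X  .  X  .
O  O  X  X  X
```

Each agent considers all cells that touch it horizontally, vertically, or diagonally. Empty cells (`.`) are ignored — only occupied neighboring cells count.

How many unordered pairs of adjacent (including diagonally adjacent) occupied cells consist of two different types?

Scan each occupied cell's neighbors to the right and below (and the two forward diagonals) so each pair is counted once.
Row 1: X(1,2)–X(1,3)= X(1,2)–O(2,2)≠ X(1,2)–X(2,3)= X(1,2)–X(2,1)= X(1,3)–O(1,4)≠ X(1,3)–X(2,3)= X(1,3)–O(2,2)≠ O(1,4)–O(1,5)= O(1,4)–O(2,5)= O(1,4)–X(2,3)≠ O(1,5)–O(2,5)=  → 4/11 unlike.
Row 2: X(2,1)–O(2,2)≠ X(2,1)–O(3,1)≠ X(2,1)–X(3,2)= O(2,2)–X(2,3)≠ O(2,2)–X(3,2)≠ O(2,2)–O(3,1)= X(2,3)–X(3,4)= X(2,3)–X(3,2)= O(2,5)–X(3,4)≠  → 5/9 unlike.
Row 3: O(3,1)–X(3,2)≠ O(3,1)–O(4,1)= O(3,1)–O(4,2)= X(3,2)–O(4,2)≠ X(3,2)–X(4,3)= X(3,2)–O(4,1)≠ X(3,4)–X(4,4)= X(3,4)–X(4,5)= X(3,4)–X(4,3)=  → 3/9 unlike.
Row 4: O(4,1)–O(4,2)= O(4,2)–X(4,3)≠ X(4,3)–X(4,4)= X(4,4)–X(4,5)=  → 1/4 unlike.
Total adjacent occupied pairs: 33; unlike-type pairs: 13.

13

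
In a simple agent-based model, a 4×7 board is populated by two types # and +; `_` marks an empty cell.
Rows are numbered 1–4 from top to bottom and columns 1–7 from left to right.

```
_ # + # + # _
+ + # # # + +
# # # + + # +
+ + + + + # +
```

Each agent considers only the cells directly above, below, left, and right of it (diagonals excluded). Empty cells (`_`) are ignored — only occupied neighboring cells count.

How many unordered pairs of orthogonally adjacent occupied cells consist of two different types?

Scan each occupied cell's neighbors to the right and below so each pair is counted once.
From row 1: 8 unlike of 9 pairs (running 8/9).
From row 2: 7 unlike of 13 pairs (running 15/22).
From row 3: 6 unlike of 13 pairs (running 21/35).
From row 4: 2 unlike of 6 pairs (running 23/41).
Total adjacent occupied pairs: 41; unlike-type pairs: 23.

23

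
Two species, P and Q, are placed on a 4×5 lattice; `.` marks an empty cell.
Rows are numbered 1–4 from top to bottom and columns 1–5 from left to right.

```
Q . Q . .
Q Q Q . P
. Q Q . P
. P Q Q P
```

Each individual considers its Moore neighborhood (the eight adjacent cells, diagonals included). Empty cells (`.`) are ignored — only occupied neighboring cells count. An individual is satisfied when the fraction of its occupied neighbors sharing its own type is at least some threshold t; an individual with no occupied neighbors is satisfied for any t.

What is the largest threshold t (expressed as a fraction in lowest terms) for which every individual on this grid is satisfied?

0/1

(1,1)Q 2/2
(1,3)Q 2/2
(2,1)Q 3/3
(2,2)Q 6/6
(2,3)Q 4/4
(2,5)P 1/1
(3,2)Q 5/6
(3,3)Q 5/6
(3,5)P 2/3
(4,2)P 0/3
(4,3)Q 3/4
(4,4)Q 2/4
(4,5)P 1/2
The smallest same-type fraction is 0/3 at (4,2), which reduces to 0/1. Any threshold above that leaves this individual unsatisfied.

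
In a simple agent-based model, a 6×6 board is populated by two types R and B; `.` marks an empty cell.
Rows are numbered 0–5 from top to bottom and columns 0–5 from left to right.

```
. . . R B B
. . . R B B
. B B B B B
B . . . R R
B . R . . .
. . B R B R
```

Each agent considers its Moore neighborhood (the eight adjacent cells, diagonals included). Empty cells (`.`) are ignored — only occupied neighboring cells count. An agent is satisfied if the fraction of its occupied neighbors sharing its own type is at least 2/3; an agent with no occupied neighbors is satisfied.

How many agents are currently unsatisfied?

(0,3)R 1/3 ✗
(0,4)B 3/5 ✗
(0,5)B 3/3 ✓
(1,3)R 1/6 ✗
(1,4)B 6/8 ✓
(1,5)B 5/5 ✓
(2,1)B 2/2 ✓
(2,2)B 2/3 ✓
(2,3)B 3/5 ✗
(2,4)B 4/7 ✗
(2,5)B 3/5 ✗
(3,0)B 2/2 ✓
(3,4)R 1/4 ✗
(3,5)R 1/3 ✗
(4,0)B 1/1 ✓
(4,2)R 1/2 ✗
(5,2)B 0/2 ✗
(5,3)R 1/3 ✗
(5,4)B 0/2 ✗
(5,5)R 0/1 ✗
Unsatisfied: (0,3), (0,4), (1,3), (2,3), (2,4), (2,5), (3,4), (3,5), (4,2), (5,2), (5,3), (5,4), (5,5) — 13 in total.

13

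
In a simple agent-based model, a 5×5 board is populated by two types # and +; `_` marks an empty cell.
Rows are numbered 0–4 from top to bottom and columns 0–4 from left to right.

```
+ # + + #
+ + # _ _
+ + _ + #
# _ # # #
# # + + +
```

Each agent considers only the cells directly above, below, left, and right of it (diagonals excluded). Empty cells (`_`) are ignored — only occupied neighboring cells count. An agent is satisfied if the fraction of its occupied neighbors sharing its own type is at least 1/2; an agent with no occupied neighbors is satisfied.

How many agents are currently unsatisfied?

Row 0: (0,0)+ 1/2 ✓ · (0,1)# 0/3 ✗ · (0,2)+ 1/3 ✗ · (0,3)+ 1/2 ✓ · (0,4)# 0/1 ✗
Row 1: (1,0)+ 3/3 ✓ · (1,1)+ 2/4 ✓ · (1,2)# 0/2 ✗
Row 2: (2,0)+ 2/3 ✓ · (2,1)+ 2/2 ✓ · (2,3)+ 0/2 ✗ · (2,4)# 1/2 ✓
Row 3: (3,0)# 1/2 ✓ · (3,2)# 1/2 ✓ · (3,3)# 2/4 ✓ · (3,4)# 2/3 ✓
Row 4: (4,0)# 2/2 ✓ · (4,1)# 1/2 ✓ · (4,2)+ 1/3 ✗ · (4,3)+ 2/3 ✓ · (4,4)+ 1/2 ✓
Unsatisfied: (0,1), (0,2), (0,4), (1,2), (2,3), (4,2) — 6 in total.

6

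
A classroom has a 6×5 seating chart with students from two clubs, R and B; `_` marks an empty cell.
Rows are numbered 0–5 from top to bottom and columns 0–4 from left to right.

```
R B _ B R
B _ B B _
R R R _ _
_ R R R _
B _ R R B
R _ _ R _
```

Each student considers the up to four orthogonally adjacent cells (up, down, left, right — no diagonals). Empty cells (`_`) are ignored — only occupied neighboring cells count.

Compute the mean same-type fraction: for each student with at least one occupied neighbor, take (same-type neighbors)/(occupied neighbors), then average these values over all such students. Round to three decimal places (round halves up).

0.522

(0,0)R 0/2
(0,1)B 0/1
(0,3)B 1/2
(0,4)R 0/1
(1,0)B 0/2
(1,2)B 1/2
(1,3)B 2/2
(2,0)R 1/2
(2,1)R 3/3
(2,2)R 2/3
(3,1)R 2/2
(3,2)R 4/4
(3,3)R 2/2
(4,0)B 0/1
(4,2)R 2/2
(4,3)R 3/4
(4,4)B 0/1
(5,0)R 0/1
(5,3)R 1/1
Sum over 19 students: 0/2 + 0/1 + 1/2 + 0/1 + 0/2 + 1/2 + 2/2 + 1/2 + 3/3 + 2/3 + 2/2 + 4/4 + 2/2 + 0/1 + 2/2 + 3/4 + 0/1 + 0/1 + 1/1 = 119/12; mean = 119/12 ÷ 19 = 119/228 = 0.521929… → 0.522.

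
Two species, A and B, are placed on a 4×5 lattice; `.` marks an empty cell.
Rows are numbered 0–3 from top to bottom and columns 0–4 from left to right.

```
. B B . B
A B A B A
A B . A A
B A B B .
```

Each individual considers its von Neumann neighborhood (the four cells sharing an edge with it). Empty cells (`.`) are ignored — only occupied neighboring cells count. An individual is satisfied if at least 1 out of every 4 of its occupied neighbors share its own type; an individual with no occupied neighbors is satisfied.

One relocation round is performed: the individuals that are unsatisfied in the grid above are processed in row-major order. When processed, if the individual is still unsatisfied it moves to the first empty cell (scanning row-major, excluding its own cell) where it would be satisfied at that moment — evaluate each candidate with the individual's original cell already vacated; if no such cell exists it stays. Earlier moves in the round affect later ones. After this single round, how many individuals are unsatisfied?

Initially unsatisfied (in order): (0,4), (1,2), (1,3), (3,0), (3,1).
  (0,4) → (0,0).
  (1,2) → (0,4).
  (1,3) → (0,3).
  (3,0) → (1,2).
  (3,1) → (1,3).
Resulting grid:
B B B B A
A B B A A
A B . A A
. . B B .
All satisfied now.

0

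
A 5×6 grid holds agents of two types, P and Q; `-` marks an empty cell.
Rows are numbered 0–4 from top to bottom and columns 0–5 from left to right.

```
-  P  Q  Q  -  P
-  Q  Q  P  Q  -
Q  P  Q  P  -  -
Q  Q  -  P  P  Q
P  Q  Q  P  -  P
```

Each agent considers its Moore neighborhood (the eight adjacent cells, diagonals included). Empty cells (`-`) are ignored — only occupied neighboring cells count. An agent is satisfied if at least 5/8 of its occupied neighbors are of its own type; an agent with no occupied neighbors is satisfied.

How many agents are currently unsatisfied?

15

(0,1)P 0/3 not
(0,2)Q 3/5 not
(0,3)Q 3/4 satisfied
(0,5)P 0/1 not
(1,1)Q 4/6 satisfied
(1,2)Q 4/8 not
(1,3)P 1/6 not
(1,4)Q 1/4 not
(2,0)Q 3/4 satisfied
(2,1)P 0/6 not
(2,2)Q 3/7 not
(2,3)P 3/6 not
(3,0)Q 3/5 not
(3,1)Q 5/7 satisfied
(3,3)P 3/5 not
(3,4)P 4/5 satisfied
(3,5)Q 0/2 not
(4,0)P 0/3 not
(4,1)Q 3/4 satisfied
(4,2)Q 2/4 not
(4,3)P 2/3 satisfied
(4,5)P 1/2 not
Unsatisfied: (0,1), (0,2), (0,5), (1,2), (1,3), (1,4), (2,1), (2,2), (2,3), (3,0), (3,3), (3,5), (4,0), (4,2), (4,5) — 15 in total.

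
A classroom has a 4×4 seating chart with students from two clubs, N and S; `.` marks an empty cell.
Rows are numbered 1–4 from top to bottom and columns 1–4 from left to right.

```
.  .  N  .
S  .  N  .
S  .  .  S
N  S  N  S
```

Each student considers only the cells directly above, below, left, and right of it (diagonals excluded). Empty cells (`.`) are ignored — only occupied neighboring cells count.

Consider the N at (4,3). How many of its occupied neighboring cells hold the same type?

0

Occupied neighbors of (4,3): (4,2)=S, (4,4)=S.
Same type (N): 0 of 2.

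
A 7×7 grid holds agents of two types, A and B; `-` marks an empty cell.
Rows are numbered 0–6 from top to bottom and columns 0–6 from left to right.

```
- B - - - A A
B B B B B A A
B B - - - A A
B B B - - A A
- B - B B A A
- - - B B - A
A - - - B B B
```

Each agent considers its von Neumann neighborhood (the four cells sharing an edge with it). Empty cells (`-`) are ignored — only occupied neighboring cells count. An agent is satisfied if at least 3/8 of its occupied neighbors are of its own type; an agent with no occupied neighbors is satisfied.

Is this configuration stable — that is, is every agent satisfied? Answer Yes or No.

Yes

(0,1)B 1/1 satisfied
(0,5)A 2/2 satisfied
(0,6)A 2/2 satisfied
(1,0)B 2/2 satisfied
(1,1)B 4/4 satisfied
(1,2)B 2/2 satisfied
(1,3)B 2/2 satisfied
(1,4)B 1/2 satisfied
(1,5)A 3/4 satisfied
(1,6)A 3/3 satisfied
(2,0)B 3/3 satisfied
(2,1)B 3/3 satisfied
(2,5)A 3/3 satisfied
(2,6)A 3/3 satisfied
(3,0)B 2/2 satisfied
(3,1)B 4/4 satisfied
(3,2)B 1/1 satisfied
(3,5)A 3/3 satisfied
(3,6)A 3/3 satisfied
(4,1)B 1/1 satisfied
(4,3)B 2/2 satisfied
(4,4)B 2/3 satisfied
(4,5)A 2/3 satisfied
(4,6)A 3/3 satisfied
(5,3)B 2/2 satisfied
(5,4)B 3/3 satisfied
(5,6)A 1/2 satisfied
(6,0)A 0/0 satisfied
(6,4)B 2/2 satisfied
(6,5)B 2/2 satisfied
(6,6)B 1/2 satisfied
All meet the threshold, so the configuration is stable.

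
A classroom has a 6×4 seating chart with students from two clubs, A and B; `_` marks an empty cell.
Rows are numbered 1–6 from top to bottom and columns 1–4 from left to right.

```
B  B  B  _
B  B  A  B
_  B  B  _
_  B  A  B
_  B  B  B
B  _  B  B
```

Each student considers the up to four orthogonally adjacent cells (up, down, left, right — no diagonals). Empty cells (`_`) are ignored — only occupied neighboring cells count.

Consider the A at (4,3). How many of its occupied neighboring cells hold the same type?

0

Occupied neighbors of (4,3): (3,3)=B, (5,3)=B, (4,2)=B, (4,4)=B.
Same type (A): 0 of 4.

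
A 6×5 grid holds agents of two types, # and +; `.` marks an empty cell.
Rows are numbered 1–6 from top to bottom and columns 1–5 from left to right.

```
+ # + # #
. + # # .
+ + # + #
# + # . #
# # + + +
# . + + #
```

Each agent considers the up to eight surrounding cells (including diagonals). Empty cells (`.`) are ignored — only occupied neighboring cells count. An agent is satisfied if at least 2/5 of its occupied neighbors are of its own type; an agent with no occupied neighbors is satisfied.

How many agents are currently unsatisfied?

7

Row 1: (1,1)+ 1/2 ok · (1,2)# 1/4 unhappy · (1,3)+ 1/5 unhappy · (1,4)# 3/4 ok · (1,5)# 2/2 ok
Row 2: (2,2)+ 4/7 ok · (2,3)# 4/8 ok · (2,4)# 5/7 ok
Row 3: (3,1)+ 3/4 ok · (3,2)+ 3/7 ok · (3,3)# 3/7 ok · (3,4)+ 0/6 unhappy · (3,5)# 2/3 ok
Row 4: (4,1)# 2/5 ok · (4,2)+ 3/8 unhappy · (4,3)# 2/7 unhappy · (4,5)# 1/4 unhappy
Row 5: (5,1)# 3/4 ok · (5,2)# 4/7 ok · (5,3)+ 4/6 ok · (5,4)+ 4/7 ok · (5,5)+ 2/4 ok
Row 6: (6,1)# 2/2 ok · (6,3)+ 3/4 ok · (6,4)+ 4/5 ok · (6,5)# 0/3 unhappy
Unsatisfied: (1,2), (1,3), (3,4), (4,2), (4,3), (4,5), (6,5) — 7 in total.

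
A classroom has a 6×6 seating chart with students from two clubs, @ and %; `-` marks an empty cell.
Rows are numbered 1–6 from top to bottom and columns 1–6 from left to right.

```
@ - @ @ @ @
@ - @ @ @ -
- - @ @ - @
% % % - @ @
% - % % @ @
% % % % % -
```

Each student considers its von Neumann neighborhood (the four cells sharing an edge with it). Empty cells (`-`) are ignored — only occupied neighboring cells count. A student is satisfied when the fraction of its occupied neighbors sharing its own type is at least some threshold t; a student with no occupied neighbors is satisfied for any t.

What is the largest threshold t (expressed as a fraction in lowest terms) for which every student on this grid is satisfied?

1/2

Row 1: (1,1)@ 1/1 · (1,3)@ 2/2 · (1,4)@ 3/3 · (1,5)@ 3/3 · (1,6)@ 1/1
Row 2: (2,1)@ 1/1 · (2,3)@ 3/3 · (2,4)@ 4/4 · (2,5)@ 2/2
Row 3: (3,3)@ 2/3 · (3,4)@ 2/2 · (3,6)@ 1/1
Row 4: (4,1)% 2/2 · (4,2)% 2/2 · (4,3)% 2/3 · (4,5)@ 2/2 · (4,6)@ 3/3
Row 5: (5,1)% 2/2 · (5,3)% 3/3 · (5,4)% 2/3 · (5,5)@ 2/4 · (5,6)@ 2/2
Row 6: (6,1)% 2/2 · (6,2)% 2/2 · (6,3)% 3/3 · (6,4)% 3/3 · (6,5)% 1/2
The smallest same-type fraction is 2/4 at (5,5), which reduces to 1/2. Any threshold above that leaves this student unsatisfied.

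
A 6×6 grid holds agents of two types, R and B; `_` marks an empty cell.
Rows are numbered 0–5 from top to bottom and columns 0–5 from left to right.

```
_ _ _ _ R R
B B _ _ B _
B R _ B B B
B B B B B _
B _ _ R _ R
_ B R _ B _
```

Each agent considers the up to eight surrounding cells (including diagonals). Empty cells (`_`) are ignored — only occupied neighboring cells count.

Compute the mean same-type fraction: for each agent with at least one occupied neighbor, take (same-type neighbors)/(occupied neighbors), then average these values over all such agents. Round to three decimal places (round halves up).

Row 0: (0,4)R 1/2 · (0,5)R 1/2
Row 1: (1,0)B 2/3 · (1,1)B 2/3 · (1,4)B 3/5
Row 2: (2,0)B 4/5 · (2,1)R 0/6 · (2,3)B 5/5 · (2,4)B 5/5 · (2,5)B 3/3
Row 3: (3,0)B 3/4 · (3,1)B 4/5 · (3,2)B 3/5 · (3,3)B 4/5 · (3,4)B 4/6
Row 4: (4,0)B 3/3 · (4,3)R 1/5 · (4,5)R 0/2
Row 5: (5,1)B 1/2 · (5,2)R 1/2 · (5,4)B 0/2
Sum over 21 agents: 1/2 + 1/2 + 2/3 + 2/3 + 3/5 + 4/5 + 0/6 + 5/5 + 5/5 + 3/3 + 3/4 + 4/5 + 3/5 + 4/5 + 4/6 + 3/3 + 1/5 + 0/2 + 1/2 + 1/2 + 0/2 = 251/20; mean = 251/20 ÷ 21 = 251/420 = 0.597619… → 0.598.

0.598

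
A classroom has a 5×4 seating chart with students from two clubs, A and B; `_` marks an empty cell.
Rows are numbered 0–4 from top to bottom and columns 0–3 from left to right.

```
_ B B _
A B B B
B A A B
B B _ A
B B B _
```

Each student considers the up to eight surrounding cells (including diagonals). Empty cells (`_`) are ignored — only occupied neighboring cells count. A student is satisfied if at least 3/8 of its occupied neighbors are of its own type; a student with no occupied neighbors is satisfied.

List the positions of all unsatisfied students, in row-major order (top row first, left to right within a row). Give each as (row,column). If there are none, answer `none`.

(1,0), (2,1), (2,2), (3,3)

(0,1)B 3/4 ✓
(0,2)B 4/4 ✓
(1,0)A 1/4 ✗
(1,1)B 4/7 ✓
(1,2)B 5/7 ✓
(1,3)B 3/4 ✓
(2,0)B 3/5 ✓
(2,1)A 2/7 ✗
(2,2)A 2/7 ✗
(2,3)B 2/4 ✓
(3,0)B 4/5 ✓
(3,1)B 5/7 ✓
(3,3)A 1/3 ✗
(4,0)B 3/3 ✓
(4,1)B 4/4 ✓
(4,2)B 2/3 ✓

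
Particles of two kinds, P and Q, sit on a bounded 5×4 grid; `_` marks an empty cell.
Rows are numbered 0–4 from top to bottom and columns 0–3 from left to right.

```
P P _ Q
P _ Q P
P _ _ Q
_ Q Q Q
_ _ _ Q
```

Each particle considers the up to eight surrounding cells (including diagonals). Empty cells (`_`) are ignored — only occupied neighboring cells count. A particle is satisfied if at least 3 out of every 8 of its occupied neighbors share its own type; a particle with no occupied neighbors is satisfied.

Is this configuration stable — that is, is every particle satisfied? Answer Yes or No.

Row 0: (0,0)P 2/2 satisfied · (0,1)P 2/3 satisfied · (0,3)Q 1/2 satisfied
Row 1: (1,0)P 3/3 satisfied · (1,2)Q 2/4 satisfied · (1,3)P 0/3 not
Row 2: (2,0)P 1/2 satisfied · (2,3)Q 3/4 satisfied
Row 3: (3,1)Q 1/2 satisfied · (3,2)Q 4/4 satisfied · (3,3)Q 3/3 satisfied
Row 4: (4,3)Q 2/2 satisfied
For instance (1,3) has only 0/3 same-type neighbors, below 3/8.

No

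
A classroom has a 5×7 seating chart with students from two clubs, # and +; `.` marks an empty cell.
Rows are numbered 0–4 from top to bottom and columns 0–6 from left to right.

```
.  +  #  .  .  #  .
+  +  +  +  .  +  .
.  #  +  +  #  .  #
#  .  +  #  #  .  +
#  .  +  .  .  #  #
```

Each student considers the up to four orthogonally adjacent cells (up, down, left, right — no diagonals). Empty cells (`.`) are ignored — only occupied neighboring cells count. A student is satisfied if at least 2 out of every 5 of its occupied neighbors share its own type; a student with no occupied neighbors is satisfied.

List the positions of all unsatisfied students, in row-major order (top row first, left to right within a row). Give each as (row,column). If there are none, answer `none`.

Row 0: (0,1)+ 1/2 ok · (0,2)# 0/2 unhappy · (0,5)# 0/1 unhappy
Row 1: (1,0)+ 1/1 ok · (1,1)+ 3/4 ok · (1,2)+ 3/4 ok · (1,3)+ 2/2 ok · (1,5)+ 0/1 unhappy
Row 2: (2,1)# 0/2 unhappy · (2,2)+ 3/4 ok · (2,3)+ 2/4 ok · (2,4)# 1/2 ok · (2,6)# 0/1 unhappy
Row 3: (3,0)# 1/1 ok · (3,2)+ 2/3 ok · (3,3)# 1/3 unhappy · (3,4)# 2/2 ok · (3,6)+ 0/2 unhappy
Row 4: (4,0)# 1/1 ok · (4,2)+ 1/1 ok · (4,5)# 1/1 ok · (4,6)# 1/2 ok

(0,2), (0,5), (1,5), (2,1), (2,6), (3,3), (3,6)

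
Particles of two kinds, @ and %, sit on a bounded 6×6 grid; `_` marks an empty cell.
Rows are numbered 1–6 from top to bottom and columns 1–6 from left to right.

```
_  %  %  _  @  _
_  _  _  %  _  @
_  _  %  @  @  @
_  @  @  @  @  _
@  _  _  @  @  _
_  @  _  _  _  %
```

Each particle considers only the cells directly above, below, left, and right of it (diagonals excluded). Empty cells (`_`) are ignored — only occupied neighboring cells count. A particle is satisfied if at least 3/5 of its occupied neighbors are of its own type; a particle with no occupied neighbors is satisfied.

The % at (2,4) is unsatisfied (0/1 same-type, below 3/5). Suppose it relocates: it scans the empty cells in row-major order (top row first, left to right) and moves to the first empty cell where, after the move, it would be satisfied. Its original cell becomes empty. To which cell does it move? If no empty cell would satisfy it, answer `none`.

(1,1)

Vacating (2,4). Empty cells in order:
  (1,1): 1/1 same-type → satisfied — stop here.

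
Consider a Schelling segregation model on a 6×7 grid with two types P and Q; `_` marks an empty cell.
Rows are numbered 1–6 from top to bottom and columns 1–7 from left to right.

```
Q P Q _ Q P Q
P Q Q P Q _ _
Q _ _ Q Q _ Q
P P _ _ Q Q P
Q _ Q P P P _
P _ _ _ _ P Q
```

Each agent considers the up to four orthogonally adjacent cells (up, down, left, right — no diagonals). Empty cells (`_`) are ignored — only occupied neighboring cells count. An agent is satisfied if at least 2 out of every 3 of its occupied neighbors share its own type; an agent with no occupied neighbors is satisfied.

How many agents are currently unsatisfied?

21

(1,1)Q 0/2 ✗
(1,2)P 0/3 ✗
(1,3)Q 1/2 ✗
(1,5)Q 1/2 ✗
(1,6)P 0/2 ✗
(1,7)Q 0/1 ✗
(2,1)P 0/3 ✗
(2,2)Q 1/3 ✗
(2,3)Q 2/3 ✓
(2,4)P 0/3 ✗
(2,5)Q 2/3 ✓
(3,1)Q 0/2 ✗
(3,4)Q 1/2 ✗
(3,5)Q 3/3 ✓
(3,7)Q 0/1 ✗
(4,1)P 1/3 ✗
(4,2)P 1/1 ✓
(4,5)Q 2/3 ✓
(4,6)Q 1/3 ✗
(4,7)P 0/2 ✗
(5,1)Q 0/2 ✗
(5,3)Q 0/1 ✗
(5,4)P 1/2 ✗
(5,5)P 2/3 ✓
(5,6)P 2/3 ✓
(6,1)P 0/1 ✗
(6,6)P 1/2 ✗
(6,7)Q 0/1 ✗
Unsatisfied: (1,1), (1,2), (1,3), (1,5), (1,6), (1,7), (2,1), (2,2), (2,4), (3,1), (3,4), (3,7), (4,1), (4,6), (4,7), (5,1), (5,3), (5,4), (6,1), (6,6), (6,7) — 21 in total.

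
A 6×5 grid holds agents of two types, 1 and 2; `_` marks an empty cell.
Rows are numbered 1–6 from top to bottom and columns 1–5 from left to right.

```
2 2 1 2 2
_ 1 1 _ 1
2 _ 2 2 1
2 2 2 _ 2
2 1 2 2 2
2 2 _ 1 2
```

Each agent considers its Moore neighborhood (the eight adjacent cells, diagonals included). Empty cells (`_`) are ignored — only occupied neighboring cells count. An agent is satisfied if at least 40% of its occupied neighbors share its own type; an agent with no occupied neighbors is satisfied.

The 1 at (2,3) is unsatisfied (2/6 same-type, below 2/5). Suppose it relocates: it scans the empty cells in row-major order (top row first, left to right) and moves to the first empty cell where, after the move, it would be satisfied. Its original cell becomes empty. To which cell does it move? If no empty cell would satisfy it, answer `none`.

(2,4)

Vacating (2,3). Empty cells in order:
  (2,1): 1/4 same-type → still unsatisfied.
  (2,4): 3/7 same-type → satisfied — stop here.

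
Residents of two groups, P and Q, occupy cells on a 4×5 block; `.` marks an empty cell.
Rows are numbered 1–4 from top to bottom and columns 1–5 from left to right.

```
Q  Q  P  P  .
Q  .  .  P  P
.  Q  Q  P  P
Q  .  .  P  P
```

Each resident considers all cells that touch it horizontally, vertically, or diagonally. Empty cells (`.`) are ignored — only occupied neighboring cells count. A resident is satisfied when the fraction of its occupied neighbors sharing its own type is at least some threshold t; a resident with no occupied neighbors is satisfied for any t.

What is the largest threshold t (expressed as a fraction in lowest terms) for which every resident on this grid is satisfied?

Row 1: (1,1)Q 2/2 · (1,2)Q 2/3 · (1,3)P 2/3 · (1,4)P 3/3
Row 2: (2,1)Q 3/3 · (2,4)P 5/6 · (2,5)P 4/4
Row 3: (3,2)Q 3/3 · (3,3)Q 1/4 · (3,4)P 5/6 · (3,5)P 5/5
Row 4: (4,1)Q 1/1 · (4,4)P 3/4 · (4,5)P 3/3
The smallest same-type fraction is 1/4 at (3,3), which reduces to 1/4. Any threshold above that leaves this resident unsatisfied.

1/4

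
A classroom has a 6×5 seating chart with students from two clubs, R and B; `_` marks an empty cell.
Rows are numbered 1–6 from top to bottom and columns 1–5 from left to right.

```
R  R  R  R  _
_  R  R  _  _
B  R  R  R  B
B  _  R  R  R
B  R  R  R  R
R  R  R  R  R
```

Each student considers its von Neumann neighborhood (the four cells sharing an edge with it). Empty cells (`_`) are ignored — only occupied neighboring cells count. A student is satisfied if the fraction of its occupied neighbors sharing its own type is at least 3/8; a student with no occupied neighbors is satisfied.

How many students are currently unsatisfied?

2

(1,1)R 1/1 satisfied
(1,2)R 3/3 satisfied
(1,3)R 3/3 satisfied
(1,4)R 1/1 satisfied
(2,2)R 3/3 satisfied
(2,3)R 3/3 satisfied
(3,1)B 1/2 satisfied
(3,2)R 2/3 satisfied
(3,3)R 4/4 satisfied
(3,4)R 2/3 satisfied
(3,5)B 0/2 not
(4,1)B 2/2 satisfied
(4,3)R 3/3 satisfied
(4,4)R 4/4 satisfied
(4,5)R 2/3 satisfied
(5,1)B 1/3 not
(5,2)R 2/3 satisfied
(5,3)R 4/4 satisfied
(5,4)R 4/4 satisfied
(5,5)R 3/3 satisfied
(6,1)R 1/2 satisfied
(6,2)R 3/3 satisfied
(6,3)R 3/3 satisfied
(6,4)R 3/3 satisfied
(6,5)R 2/2 satisfied
Unsatisfied: (3,5), (5,1) — 2 in total.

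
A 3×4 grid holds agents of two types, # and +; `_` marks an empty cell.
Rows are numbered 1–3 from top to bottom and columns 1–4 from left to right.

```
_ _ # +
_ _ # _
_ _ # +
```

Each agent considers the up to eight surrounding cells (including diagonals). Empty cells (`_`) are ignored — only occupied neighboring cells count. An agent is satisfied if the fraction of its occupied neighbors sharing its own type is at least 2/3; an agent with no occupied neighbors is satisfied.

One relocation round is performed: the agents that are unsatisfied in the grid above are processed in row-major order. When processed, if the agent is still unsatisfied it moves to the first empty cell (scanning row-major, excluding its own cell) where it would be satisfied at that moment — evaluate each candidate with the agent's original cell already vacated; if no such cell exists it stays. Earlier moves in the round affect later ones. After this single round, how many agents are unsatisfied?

Initially unsatisfied (in order): (1,3), (1,4), (2,3), (3,3), (3,4).
  (1,3) → (1,1).
  (1,4) → (3,1).
  (2,3) → (1,2).
  (3,3) → (1,3).
  (3,4): now satisfied by earlier moves; stays.
Resulting grid:
# # # _
_ _ _ _
+ _ _ +
All satisfied now.

0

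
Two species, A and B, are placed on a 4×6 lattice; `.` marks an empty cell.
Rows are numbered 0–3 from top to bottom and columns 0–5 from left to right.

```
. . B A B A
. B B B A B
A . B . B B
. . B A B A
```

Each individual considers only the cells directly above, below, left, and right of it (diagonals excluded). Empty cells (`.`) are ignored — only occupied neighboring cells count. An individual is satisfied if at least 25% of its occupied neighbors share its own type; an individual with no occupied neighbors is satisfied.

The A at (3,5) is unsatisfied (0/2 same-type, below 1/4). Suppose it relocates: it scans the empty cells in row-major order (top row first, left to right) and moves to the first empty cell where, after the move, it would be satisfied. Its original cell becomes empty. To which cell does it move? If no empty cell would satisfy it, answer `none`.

Vacating (3,5). Empty cells in order:
  (0,0): 0/0 same-type → satisfied — stop here.

(0,0)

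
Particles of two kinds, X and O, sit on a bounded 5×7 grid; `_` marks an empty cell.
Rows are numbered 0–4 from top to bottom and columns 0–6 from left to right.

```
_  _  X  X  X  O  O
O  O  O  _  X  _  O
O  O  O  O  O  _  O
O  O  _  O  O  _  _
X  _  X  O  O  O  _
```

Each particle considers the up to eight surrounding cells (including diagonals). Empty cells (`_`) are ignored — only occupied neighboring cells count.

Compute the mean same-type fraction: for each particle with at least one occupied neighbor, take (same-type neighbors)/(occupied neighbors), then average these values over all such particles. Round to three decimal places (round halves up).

Row 0: (0,2)X 1/3 · (0,3)X 3/4 · (0,4)X 2/3 · (0,5)O 2/4 · (0,6)O 2/2
Row 1: (1,0)O 3/3 · (1,1)O 5/6 · (1,2)O 4/6 · (1,4)X 2/5 · (1,6)O 3/3
Row 2: (2,0)O 5/5 · (2,1)O 7/7 · (2,2)O 6/6 · (2,3)O 5/6 · (2,4)O 3/4 · (2,6)O 1/1
Row 3: (3,0)O 3/4 · (3,1)O 4/6 · (3,3)O 6/7 · (3,4)O 6/6
Row 4: (4,0)X 0/2 · (4,2)X 0/3 · (4,3)O 3/4 · (4,4)O 4/4 · (4,5)O 2/2
Sum over 25 particles: 1/3 + 3/4 + 2/3 + 2/4 + 2/2 + 3/3 + 5/6 + 4/6 + 2/5 + 3/3 + 5/5 + 7/7 + 6/6 + 5/6 + 3/4 + 1/1 + 3/4 + 4/6 + 6/7 + 6/6 + 0/2 + 0/3 + 3/4 + 4/4 + 2/2 = 1313/70; mean = 1313/70 ÷ 25 = 1313/1750 = 0.750285… → 0.750.

0.750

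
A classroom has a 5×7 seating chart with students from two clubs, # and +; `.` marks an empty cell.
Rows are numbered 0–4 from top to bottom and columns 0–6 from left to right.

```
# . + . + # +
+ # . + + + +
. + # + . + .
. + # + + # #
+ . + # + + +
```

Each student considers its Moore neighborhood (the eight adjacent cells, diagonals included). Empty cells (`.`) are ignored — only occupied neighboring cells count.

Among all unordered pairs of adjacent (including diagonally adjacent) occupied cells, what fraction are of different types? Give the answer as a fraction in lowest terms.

31/64

Scan each occupied cell's neighbors to the right and below (and the two forward diagonals) so each pair is counted once.
From row 0: 7 unlike of 14 pairs (running 7/14).
From row 1: 3 unlike of 13 pairs (running 10/27).
From row 2: 8 unlike of 13 pairs (running 18/40).
From row 3: 11 unlike of 20 pairs (running 29/60).
From row 4: 2 unlike of 4 pairs (running 31/64).
Total adjacent occupied pairs: 64; unlike-type pairs: 31.
31/64 is already in lowest terms.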